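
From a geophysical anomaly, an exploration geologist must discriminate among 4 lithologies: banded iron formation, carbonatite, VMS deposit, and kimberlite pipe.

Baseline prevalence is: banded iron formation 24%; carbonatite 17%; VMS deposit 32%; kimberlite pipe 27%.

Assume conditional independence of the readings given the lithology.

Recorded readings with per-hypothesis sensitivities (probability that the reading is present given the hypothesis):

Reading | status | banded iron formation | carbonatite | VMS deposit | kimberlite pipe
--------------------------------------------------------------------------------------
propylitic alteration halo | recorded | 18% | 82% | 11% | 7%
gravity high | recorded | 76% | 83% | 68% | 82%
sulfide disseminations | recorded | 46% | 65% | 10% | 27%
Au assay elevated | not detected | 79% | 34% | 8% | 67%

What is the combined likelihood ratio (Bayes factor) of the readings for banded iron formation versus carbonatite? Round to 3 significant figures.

0.0453

Take the product of per-reading likelihoods under each hypothesis (using 1 − P(present | H) for each absent reading), then divide.
  banded iron formation: 0.18 × 0.76 × 0.46 × (1 − 0.79) = 0.013215
  carbonatite: 0.82 × 0.83 × 0.65 × (1 − 0.34) = 0.29198
Bayes factor = 0.013215 / 0.29198 ≈ 0.0453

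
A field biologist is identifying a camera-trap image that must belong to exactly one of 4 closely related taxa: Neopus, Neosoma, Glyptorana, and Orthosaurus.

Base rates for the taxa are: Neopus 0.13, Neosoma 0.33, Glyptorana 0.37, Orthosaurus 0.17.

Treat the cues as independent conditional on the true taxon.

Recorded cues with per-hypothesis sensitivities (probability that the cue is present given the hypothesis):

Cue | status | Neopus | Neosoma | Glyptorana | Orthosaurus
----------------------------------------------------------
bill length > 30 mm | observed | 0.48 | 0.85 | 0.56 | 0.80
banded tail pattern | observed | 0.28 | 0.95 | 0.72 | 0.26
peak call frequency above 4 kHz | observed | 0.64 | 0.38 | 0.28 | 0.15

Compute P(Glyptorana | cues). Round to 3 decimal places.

0.262

Multiply each prior by the joint likelihood of the cue pattern:
  Neopus: 0.13 × 0.48 × 0.28 × 0.64 = 0.011182
  Neosoma: 0.33 × 0.85 × 0.95 × 0.38 = 0.10126
  Glyptorana: 0.37 × 0.56 × 0.72 × 0.28 = 0.041772
  Orthosaurus: 0.17 × 0.80 × 0.26 × 0.15 = 0.005304
The unnormalized weights sum to 0.15952.
P(Glyptorana | evidence) = 0.041772 / 0.15952 ≈ 0.262.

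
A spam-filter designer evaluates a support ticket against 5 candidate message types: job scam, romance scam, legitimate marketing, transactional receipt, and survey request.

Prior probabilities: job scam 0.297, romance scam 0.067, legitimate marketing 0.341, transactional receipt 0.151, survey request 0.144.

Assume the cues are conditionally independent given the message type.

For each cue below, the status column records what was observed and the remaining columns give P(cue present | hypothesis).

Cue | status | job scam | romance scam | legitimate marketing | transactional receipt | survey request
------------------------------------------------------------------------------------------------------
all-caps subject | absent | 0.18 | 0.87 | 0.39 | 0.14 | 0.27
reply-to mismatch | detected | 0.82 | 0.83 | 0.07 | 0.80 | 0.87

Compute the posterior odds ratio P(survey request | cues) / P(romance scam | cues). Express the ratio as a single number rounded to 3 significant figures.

Posterior odds equal prior odds times the likelihood ratio; only the two competing hypotheses matter (using 1 − P(present | H) for each absent cue).
  survey request: 0.144 × (1 − 0.27) × 0.87 = 0.091454
  romance scam: 0.067 × (1 − 0.87) × 0.83 = 0.0072293
Odds(survey request : romance scam) = 0.091454 / 0.0072293 ≈ 12.7.

12.7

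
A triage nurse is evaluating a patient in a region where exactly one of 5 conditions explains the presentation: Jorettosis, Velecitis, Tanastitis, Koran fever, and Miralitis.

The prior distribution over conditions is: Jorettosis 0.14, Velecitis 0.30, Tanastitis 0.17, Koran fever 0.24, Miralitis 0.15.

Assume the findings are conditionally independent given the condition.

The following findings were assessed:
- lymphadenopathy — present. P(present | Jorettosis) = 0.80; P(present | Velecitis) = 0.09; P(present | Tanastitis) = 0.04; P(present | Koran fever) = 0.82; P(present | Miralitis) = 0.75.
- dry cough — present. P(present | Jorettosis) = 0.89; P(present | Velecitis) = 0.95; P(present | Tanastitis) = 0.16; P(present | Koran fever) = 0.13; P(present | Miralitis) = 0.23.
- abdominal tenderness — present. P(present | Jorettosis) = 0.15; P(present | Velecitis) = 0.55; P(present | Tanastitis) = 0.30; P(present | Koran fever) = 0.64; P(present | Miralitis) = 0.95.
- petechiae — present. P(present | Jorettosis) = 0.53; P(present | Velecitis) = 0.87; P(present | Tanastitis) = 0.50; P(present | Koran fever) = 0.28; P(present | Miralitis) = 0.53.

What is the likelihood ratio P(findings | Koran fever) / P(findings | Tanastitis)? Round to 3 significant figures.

19.9

Take the product of per-finding likelihoods under each hypothesis, then divide.
  Koran fever: 0.82 × 0.13 × 0.64 × 0.28 = 0.019103
  Tanastitis: 0.04 × 0.16 × 0.30 × 0.50 = 0.00096
Bayes factor = 0.019103 / 0.00096 ≈ 19.9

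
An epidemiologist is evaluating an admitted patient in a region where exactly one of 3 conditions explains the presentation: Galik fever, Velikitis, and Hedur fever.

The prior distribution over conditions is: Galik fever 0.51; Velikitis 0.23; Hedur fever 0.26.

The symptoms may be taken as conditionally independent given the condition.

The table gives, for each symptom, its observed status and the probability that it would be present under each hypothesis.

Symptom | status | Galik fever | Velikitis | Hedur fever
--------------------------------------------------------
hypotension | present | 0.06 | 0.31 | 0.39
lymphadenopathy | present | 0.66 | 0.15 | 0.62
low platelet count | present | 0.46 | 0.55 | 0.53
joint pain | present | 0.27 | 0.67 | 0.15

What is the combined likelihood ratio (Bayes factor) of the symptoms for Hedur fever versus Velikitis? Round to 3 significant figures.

Joint likelihood of the symptom pattern under each hypothesis:
  Hedur fever: 0.39 × 0.62 × 0.53 × 0.15 = 0.019223
  Velikitis: 0.31 × 0.15 × 0.55 × 0.67 = 0.017135
Bayes factor = 0.019223 / 0.017135 ≈ 1.12

1.12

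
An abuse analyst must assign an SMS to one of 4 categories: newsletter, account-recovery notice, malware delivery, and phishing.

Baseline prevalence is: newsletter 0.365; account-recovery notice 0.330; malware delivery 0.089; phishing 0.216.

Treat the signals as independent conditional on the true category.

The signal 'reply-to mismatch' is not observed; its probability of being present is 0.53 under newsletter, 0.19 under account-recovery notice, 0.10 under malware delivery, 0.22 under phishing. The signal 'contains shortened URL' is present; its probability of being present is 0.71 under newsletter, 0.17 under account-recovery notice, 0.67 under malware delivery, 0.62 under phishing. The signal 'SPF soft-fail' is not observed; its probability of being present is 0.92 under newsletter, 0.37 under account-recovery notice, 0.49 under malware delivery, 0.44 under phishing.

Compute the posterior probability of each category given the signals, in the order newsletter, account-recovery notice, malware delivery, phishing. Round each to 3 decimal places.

For each hypothesis, the unnormalized posterior weight is prior × product of the signal likelihoods (using 1 − P(present | H) for each absent signal):
  newsletter: 0.365 × (1 − 0.53) × 0.71 × (1 − 0.92) = 0.009744
  account-recovery notice: 0.330 × (1 − 0.19) × 0.17 × (1 − 0.37) = 0.028628
  malware delivery: 0.089 × (1 − 0.10) × 0.67 × (1 − 0.49) = 0.02737
  phishing: 0.216 × (1 − 0.22) × 0.62 × (1 − 0.44) = 0.058496
Normalizing constant Z = 0.009744 + 0.028628 + 0.02737 + 0.058496 = 0.12424.
P(newsletter | evidence) = 0.009744 / 0.12424 ≈ 0.078
P(account-recovery notice | evidence) = 0.028628 / 0.12424 ≈ 0.230
P(malware delivery | evidence) = 0.02737 / 0.12424 ≈ 0.220
P(phishing | evidence) = 0.058496 / 0.12424 ≈ 0.471

0.078, 0.230, 0.220, 0.471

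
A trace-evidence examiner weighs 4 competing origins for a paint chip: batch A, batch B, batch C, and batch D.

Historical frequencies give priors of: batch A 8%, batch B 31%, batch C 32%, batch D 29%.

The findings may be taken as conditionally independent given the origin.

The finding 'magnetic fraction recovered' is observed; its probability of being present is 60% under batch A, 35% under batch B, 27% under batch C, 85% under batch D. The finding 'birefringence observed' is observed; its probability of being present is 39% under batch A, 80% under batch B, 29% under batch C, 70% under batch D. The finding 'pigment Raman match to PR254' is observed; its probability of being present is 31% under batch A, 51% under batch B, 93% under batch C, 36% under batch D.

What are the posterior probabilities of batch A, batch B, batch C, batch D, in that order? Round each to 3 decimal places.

For each hypothesis, the unnormalized posterior weight is prior × product of the finding likelihoods:
  batch A: 0.08 × 0.60 × 0.39 × 0.31 = 0.0058032
  batch B: 0.31 × 0.35 × 0.80 × 0.51 = 0.044268
  batch C: 0.32 × 0.27 × 0.29 × 0.93 = 0.023302
  batch D: 0.29 × 0.85 × 0.70 × 0.36 = 0.062118
Marginal likelihood of the evidence = 0.13549.
P(batch A | evidence) = 0.0058032 / 0.13549 ≈ 0.043
P(batch B | evidence) = 0.044268 / 0.13549 ≈ 0.327
P(batch C | evidence) = 0.023302 / 0.13549 ≈ 0.172
P(batch D | evidence) = 0.062118 / 0.13549 ≈ 0.458

0.043, 0.327, 0.172, 0.458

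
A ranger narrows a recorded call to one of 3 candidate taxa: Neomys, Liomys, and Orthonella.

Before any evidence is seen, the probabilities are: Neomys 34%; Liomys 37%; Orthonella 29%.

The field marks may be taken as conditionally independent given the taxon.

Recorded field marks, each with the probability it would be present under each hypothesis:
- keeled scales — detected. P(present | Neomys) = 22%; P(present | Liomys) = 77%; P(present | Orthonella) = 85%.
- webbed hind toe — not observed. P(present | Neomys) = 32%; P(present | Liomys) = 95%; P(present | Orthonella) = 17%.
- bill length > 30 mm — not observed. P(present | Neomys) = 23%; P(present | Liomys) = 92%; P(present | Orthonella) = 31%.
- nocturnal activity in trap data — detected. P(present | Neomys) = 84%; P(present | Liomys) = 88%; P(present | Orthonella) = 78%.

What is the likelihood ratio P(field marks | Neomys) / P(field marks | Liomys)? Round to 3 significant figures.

Joint likelihood of the field mark pattern under each hypothesis (using 1 − P(present | H) for each absent field mark):
  Neomys: 0.22 × (1 − 0.32) × (1 − 0.23) × 0.84 = 0.096761
  Liomys: 0.77 × (1 − 0.95) × (1 − 0.92) × 0.88 = 0.0027104
Bayes factor = 0.096761 / 0.0027104 ≈ 35.7

35.7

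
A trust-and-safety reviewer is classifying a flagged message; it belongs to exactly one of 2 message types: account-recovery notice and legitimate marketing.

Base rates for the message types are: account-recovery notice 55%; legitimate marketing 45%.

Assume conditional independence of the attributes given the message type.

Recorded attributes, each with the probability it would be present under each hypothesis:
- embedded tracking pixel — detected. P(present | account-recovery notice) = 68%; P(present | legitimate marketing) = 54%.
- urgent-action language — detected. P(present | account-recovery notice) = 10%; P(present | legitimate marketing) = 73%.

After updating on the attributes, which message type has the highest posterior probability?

legitimate marketing

By Bayes' rule with conditional independence, the unnormalized weight for each hypothesis is prior × ∏ likelihoods:
  account-recovery notice: 0.55 × 0.68 × 0.10 = 0.0374
  legitimate marketing: 0.45 × 0.54 × 0.73 = 0.17739
Normalizing constant Z = 0.0374 + 0.17739 = 0.21479.
P(account-recovery notice | evidence) ≈ 0.0374 / 0.21479 ≈ 0.174
P(legitimate marketing | evidence) ≈ 0.17739 / 0.21479 ≈ 0.826
The largest is 0.826, so legitimate marketing is most probable.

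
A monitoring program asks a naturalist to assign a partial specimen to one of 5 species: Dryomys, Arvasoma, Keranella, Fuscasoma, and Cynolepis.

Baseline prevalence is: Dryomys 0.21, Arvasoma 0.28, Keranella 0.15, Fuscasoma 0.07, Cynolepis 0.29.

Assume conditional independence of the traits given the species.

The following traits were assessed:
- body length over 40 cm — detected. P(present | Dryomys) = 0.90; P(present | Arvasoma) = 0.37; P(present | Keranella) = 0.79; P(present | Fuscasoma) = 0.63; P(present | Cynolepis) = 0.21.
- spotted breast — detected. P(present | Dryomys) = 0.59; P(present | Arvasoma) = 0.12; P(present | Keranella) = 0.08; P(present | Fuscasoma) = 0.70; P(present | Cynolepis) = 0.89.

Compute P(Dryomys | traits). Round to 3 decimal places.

0.510

By Bayes' rule with conditional independence, the unnormalized weight for each hypothesis is prior × ∏ likelihoods:
  Dryomys: 0.21 × 0.90 × 0.59 = 0.11151
  Arvasoma: 0.28 × 0.37 × 0.12 = 0.012432
  Keranella: 0.15 × 0.79 × 0.08 = 0.00948
  Fuscasoma: 0.07 × 0.63 × 0.70 = 0.03087
  Cynolepis: 0.29 × 0.21 × 0.89 = 0.054201
The unnormalized weights sum to 0.21849.
P(Dryomys | evidence) = 0.11151 / 0.21849 ≈ 0.510.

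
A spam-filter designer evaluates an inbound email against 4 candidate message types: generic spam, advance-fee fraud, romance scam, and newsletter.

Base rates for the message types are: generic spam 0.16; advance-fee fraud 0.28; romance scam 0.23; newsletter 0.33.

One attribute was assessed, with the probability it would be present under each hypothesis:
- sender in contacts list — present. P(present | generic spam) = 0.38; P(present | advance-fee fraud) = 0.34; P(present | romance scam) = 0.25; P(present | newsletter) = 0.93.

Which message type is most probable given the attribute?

Multiply each prior by the likelihood of the attribute:
  generic spam: 0.16 × 0.38 = 0.0608
  advance-fee fraud: 0.28 × 0.34 = 0.0952
  romance scam: 0.23 × 0.25 = 0.0575
  newsletter: 0.33 × 0.93 = 0.3069
Marginal likelihood of the evidence = 0.5204.
P(generic spam | evidence) ≈ 0.0608 / 0.5204 ≈ 0.117
P(advance-fee fraud | evidence) ≈ 0.0952 / 0.5204 ≈ 0.183
P(romance scam | evidence) ≈ 0.0575 / 0.5204 ≈ 0.110
P(newsletter | evidence) ≈ 0.3069 / 0.5204 ≈ 0.590
The largest is 0.590, so newsletter is most probable.

newsletter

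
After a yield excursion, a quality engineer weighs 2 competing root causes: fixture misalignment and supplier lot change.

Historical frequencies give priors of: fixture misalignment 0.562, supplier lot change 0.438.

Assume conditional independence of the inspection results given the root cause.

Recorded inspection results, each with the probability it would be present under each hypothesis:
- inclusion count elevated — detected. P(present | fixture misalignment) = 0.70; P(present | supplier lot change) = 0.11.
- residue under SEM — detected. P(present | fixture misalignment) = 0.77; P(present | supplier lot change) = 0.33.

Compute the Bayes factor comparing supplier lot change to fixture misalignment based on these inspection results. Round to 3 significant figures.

0.0673

The Bayes factor is the ratio of the joint likelihoods of the inspection result pattern under the two hypotheses.
  supplier lot change: 0.11 × 0.33 = 0.0363
  fixture misalignment: 0.70 × 0.77 = 0.539
Bayes factor = 0.0363 / 0.539 ≈ 0.0673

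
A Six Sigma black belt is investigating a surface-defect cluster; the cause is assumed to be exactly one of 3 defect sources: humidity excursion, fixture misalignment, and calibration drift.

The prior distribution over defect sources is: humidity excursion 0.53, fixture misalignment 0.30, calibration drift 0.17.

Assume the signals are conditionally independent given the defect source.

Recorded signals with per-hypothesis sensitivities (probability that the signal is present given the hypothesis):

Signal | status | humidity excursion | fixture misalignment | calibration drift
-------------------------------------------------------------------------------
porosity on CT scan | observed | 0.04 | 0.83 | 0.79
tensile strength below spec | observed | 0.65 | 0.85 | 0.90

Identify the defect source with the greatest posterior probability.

fixture misalignment

For each hypothesis, the unnormalized posterior weight is prior × product of the signal likelihoods:
  humidity excursion: 0.53 × 0.04 × 0.65 = 0.01378
  fixture misalignment: 0.30 × 0.83 × 0.85 = 0.21165
  calibration drift: 0.17 × 0.79 × 0.90 = 0.12087
Normalizing constant Z = 0.01378 + 0.21165 + 0.12087 = 0.3463.
P(humidity excursion | evidence) ≈ 0.01378 / 0.3463 ≈ 0.040
P(fixture misalignment | evidence) ≈ 0.21165 / 0.3463 ≈ 0.611
P(calibration drift | evidence) ≈ 0.12087 / 0.3463 ≈ 0.349
The largest is 0.611, so fixture misalignment is most probable.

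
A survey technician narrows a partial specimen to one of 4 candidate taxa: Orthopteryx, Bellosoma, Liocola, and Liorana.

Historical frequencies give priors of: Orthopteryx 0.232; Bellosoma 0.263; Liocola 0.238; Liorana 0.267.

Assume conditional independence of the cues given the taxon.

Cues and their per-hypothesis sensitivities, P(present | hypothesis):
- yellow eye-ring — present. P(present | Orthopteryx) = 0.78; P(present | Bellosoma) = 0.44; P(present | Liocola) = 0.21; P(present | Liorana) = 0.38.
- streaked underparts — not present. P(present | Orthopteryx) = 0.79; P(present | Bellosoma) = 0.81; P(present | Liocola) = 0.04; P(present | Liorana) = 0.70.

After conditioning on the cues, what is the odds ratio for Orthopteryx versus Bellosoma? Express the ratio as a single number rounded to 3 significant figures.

1.73

The normalizing constant cancels in an odds ratio, so compute prior × likelihood for the two hypotheses only (using 1 − P(present | H) for each absent cue):
  Orthopteryx: 0.232 × 0.78 × (1 − 0.79) = 0.038002
  Bellosoma: 0.263 × 0.44 × (1 − 0.81) = 0.021987
Odds(Orthopteryx : Bellosoma) = 0.038002 / 0.021987 ≈ 1.73.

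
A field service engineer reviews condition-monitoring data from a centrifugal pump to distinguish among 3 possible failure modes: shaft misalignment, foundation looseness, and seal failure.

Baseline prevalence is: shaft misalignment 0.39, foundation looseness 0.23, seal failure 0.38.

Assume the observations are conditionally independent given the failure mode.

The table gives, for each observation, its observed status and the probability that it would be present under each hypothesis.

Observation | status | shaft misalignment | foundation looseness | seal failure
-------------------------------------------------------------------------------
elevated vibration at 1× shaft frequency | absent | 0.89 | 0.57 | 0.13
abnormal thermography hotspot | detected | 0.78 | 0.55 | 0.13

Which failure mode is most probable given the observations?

foundation looseness

For each hypothesis, the unnormalized posterior weight is prior × product of the observation likelihoods (using 1 − P(present | H) for each absent observation):
  shaft misalignment: 0.39 × (1 − 0.89) × 0.78 = 0.033462
  foundation looseness: 0.23 × (1 − 0.57) × 0.55 = 0.054395
  seal failure: 0.38 × (1 − 0.13) × 0.13 = 0.042978
The unnormalized weights sum to 0.13084.
P(shaft misalignment | evidence) ≈ 0.033462 / 0.13084 ≈ 0.256
P(foundation looseness | evidence) ≈ 0.054395 / 0.13084 ≈ 0.416
P(seal failure | evidence) ≈ 0.042978 / 0.13084 ≈ 0.328
The largest is 0.416, so foundation looseness is most probable.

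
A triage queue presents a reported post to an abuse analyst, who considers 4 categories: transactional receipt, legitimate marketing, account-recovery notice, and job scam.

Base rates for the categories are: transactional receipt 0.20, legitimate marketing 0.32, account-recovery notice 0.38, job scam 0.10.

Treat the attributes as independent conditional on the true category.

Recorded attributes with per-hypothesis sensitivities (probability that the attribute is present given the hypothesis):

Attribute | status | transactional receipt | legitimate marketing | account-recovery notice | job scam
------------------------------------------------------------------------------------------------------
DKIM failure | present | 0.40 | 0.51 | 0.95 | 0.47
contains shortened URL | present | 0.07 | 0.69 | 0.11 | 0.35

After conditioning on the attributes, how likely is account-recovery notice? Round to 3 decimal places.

0.228

For each hypothesis, the unnormalized posterior weight is prior × product of the attribute likelihoods:
  transactional receipt: 0.20 × 0.40 × 0.07 = 0.0056
  legitimate marketing: 0.32 × 0.51 × 0.69 = 0.11261
  account-recovery notice: 0.38 × 0.95 × 0.11 = 0.03971
  job scam: 0.10 × 0.47 × 0.35 = 0.01645
The unnormalized weights sum to 0.17437.
P(account-recovery notice | evidence) = 0.03971 / 0.17437 ≈ 0.228.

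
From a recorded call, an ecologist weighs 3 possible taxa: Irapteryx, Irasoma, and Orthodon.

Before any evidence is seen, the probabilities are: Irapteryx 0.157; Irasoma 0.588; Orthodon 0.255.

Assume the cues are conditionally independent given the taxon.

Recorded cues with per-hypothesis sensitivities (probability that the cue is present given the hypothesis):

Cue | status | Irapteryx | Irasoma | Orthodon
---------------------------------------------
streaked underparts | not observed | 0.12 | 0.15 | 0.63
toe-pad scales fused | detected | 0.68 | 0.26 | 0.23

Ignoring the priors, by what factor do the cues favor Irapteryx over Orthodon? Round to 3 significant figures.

7.03

Joint likelihood of the cue pattern under each hypothesis (using 1 − P(present | H) for each absent cue):
  Irapteryx: (1 − 0.12) × 0.68 = 0.5984
  Orthodon: (1 − 0.63) × 0.23 = 0.0851
Bayes factor = 0.5984 / 0.0851 ≈ 7.03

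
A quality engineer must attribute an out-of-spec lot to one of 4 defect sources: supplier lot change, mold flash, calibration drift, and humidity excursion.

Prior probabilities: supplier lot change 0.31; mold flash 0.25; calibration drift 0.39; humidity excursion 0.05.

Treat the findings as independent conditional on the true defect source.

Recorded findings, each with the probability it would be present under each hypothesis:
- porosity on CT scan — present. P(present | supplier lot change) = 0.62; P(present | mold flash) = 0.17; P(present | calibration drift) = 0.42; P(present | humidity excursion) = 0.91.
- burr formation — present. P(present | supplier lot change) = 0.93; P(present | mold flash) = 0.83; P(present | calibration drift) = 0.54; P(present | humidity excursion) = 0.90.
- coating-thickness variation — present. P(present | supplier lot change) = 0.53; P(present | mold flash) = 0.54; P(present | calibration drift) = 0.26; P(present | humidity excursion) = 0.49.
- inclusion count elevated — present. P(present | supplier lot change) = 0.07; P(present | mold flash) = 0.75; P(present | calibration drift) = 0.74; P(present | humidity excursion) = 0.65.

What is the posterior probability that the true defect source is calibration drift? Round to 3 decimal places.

For each hypothesis, the unnormalized posterior weight is prior × product of the finding likelihoods:
  supplier lot change: 0.31 × 0.62 × 0.93 × 0.53 × 0.07 = 0.0066315
  mold flash: 0.25 × 0.17 × 0.83 × 0.54 × 0.75 = 0.014286
  calibration drift: 0.39 × 0.42 × 0.54 × 0.26 × 0.74 = 0.017018
  humidity excursion: 0.05 × 0.91 × 0.90 × 0.49 × 0.65 = 0.013043
The unnormalized weights sum to 0.050979.
P(calibration drift | evidence) = 0.017018 / 0.050979 ≈ 0.334.

0.334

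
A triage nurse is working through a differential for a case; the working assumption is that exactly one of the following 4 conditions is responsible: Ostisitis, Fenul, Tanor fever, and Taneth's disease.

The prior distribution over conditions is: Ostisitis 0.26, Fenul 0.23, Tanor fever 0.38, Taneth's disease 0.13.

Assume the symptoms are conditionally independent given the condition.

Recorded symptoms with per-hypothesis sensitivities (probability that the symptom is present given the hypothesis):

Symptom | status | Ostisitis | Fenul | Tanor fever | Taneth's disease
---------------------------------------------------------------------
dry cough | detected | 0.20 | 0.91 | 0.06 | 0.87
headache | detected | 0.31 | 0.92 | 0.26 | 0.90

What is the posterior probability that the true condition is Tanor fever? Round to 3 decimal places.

0.019

For each hypothesis, the unnormalized posterior weight is prior × product of the symptom likelihoods:
  Ostisitis: 0.26 × 0.20 × 0.31 = 0.01612
  Fenul: 0.23 × 0.91 × 0.92 = 0.19256
  Tanor fever: 0.38 × 0.06 × 0.26 = 0.005928
  Taneth's disease: 0.13 × 0.87 × 0.90 = 0.10179
Marginal likelihood of the evidence = 0.31639.
P(Tanor fever | evidence) = 0.005928 / 0.31639 ≈ 0.019.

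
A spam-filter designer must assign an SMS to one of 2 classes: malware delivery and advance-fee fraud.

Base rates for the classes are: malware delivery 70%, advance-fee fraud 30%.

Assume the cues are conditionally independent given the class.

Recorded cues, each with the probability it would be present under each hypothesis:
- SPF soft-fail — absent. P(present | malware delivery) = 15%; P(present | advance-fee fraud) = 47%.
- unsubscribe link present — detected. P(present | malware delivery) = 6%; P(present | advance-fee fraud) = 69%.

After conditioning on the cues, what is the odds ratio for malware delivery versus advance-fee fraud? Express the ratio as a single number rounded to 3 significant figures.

0.325

The normalizing constant cancels in an odds ratio, so compute prior × likelihood for the two hypotheses only (using 1 − P(present | H) for each absent cue):
  malware delivery: 0.70 × (1 − 0.15) × 0.06 = 0.0357
  advance-fee fraud: 0.30 × (1 − 0.47) × 0.69 = 0.10971
Odds(malware delivery : advance-fee fraud) = 0.0357 / 0.10971 ≈ 0.325.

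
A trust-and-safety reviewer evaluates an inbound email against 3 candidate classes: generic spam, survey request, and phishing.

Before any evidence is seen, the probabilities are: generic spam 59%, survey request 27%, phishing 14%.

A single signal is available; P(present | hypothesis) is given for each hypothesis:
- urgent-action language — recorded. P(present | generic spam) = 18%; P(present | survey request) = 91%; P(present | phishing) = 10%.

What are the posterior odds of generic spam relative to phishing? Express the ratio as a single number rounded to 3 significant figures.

The normalizing constant cancels in an odds ratio, so compute prior × likelihood for the two hypotheses only:
  generic spam: 0.59 × 0.18 = 0.1062
  phishing: 0.14 × 0.10 = 0.014
Odds(generic spam : phishing) = 0.1062 / 0.014 ≈ 7.59.

7.59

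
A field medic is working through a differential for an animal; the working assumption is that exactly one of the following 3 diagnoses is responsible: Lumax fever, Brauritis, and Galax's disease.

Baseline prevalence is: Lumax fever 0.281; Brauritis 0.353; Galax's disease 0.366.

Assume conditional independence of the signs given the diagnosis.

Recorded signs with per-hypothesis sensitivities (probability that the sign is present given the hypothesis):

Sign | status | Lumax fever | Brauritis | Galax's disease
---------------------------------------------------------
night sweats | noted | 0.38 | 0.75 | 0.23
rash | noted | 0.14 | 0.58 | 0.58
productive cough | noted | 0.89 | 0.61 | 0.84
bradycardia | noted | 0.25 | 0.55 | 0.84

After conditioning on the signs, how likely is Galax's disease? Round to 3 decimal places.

For each hypothesis, the unnormalized posterior weight is prior × product of the sign likelihoods:
  Lumax fever: 0.281 × 0.38 × 0.14 × 0.89 × 0.25 = 0.0033262
  Brauritis: 0.353 × 0.75 × 0.58 × 0.61 × 0.55 = 0.051518
  Galax's disease: 0.366 × 0.23 × 0.58 × 0.84 × 0.84 = 0.03445
The unnormalized weights sum to 0.089294.
P(Galax's disease | evidence) = 0.03445 / 0.089294 ≈ 0.386.

0.386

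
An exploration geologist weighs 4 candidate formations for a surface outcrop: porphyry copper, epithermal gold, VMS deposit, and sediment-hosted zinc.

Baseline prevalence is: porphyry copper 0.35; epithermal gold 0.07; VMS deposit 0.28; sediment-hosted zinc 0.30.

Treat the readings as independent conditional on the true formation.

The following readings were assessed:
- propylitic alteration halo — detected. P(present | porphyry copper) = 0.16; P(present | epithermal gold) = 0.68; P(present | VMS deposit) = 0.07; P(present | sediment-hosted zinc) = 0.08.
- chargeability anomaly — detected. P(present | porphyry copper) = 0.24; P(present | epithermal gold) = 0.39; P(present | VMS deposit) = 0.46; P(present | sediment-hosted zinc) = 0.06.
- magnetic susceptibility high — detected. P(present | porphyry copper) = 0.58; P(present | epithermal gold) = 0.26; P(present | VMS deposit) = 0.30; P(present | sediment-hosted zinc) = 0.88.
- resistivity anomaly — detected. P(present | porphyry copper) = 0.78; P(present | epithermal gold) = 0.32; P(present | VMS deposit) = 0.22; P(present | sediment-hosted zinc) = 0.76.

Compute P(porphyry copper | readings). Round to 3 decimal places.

For each hypothesis, the unnormalized posterior weight is prior × product of the reading likelihoods:
  porphyry copper: 0.35 × 0.16 × 0.24 × 0.58 × 0.78 = 0.0060803
  epithermal gold: 0.07 × 0.68 × 0.39 × 0.26 × 0.32 = 0.0015445
  VMS deposit: 0.28 × 0.07 × 0.46 × 0.30 × 0.22 = 0.00059506
  sediment-hosted zinc: 0.30 × 0.08 × 0.06 × 0.88 × 0.76 = 0.00096307
Marginal likelihood of the evidence = 0.0091829.
P(porphyry copper | evidence) = 0.0060803 / 0.0091829 ≈ 0.662.

0.662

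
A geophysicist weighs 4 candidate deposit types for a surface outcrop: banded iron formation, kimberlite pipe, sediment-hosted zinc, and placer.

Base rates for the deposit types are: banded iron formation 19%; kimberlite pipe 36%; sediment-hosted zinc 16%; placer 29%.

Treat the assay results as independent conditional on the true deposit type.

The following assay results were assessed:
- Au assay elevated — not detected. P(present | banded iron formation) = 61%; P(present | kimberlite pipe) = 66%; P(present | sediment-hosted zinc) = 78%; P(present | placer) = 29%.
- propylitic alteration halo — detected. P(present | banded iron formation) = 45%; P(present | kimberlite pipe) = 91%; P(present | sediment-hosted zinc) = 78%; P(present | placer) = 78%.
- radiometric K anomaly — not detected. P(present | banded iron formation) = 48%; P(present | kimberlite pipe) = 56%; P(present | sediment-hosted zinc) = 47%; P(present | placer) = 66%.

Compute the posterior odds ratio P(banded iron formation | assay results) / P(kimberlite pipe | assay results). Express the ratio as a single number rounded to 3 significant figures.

Unnormalized posterior weight (prior times the assay result likelihoods) for each of the two hypotheses (using 1 − P(present | H) for each absent assay result):
  banded iron formation: 0.19 × (1 − 0.61) × 0.45 × (1 − 0.48) = 0.017339
  kimberlite pipe: 0.36 × (1 − 0.66) × 0.91 × (1 − 0.56) = 0.049009
Odds(banded iron formation : kimberlite pipe) = 0.017339 / 0.049009 ≈ 0.354.

0.354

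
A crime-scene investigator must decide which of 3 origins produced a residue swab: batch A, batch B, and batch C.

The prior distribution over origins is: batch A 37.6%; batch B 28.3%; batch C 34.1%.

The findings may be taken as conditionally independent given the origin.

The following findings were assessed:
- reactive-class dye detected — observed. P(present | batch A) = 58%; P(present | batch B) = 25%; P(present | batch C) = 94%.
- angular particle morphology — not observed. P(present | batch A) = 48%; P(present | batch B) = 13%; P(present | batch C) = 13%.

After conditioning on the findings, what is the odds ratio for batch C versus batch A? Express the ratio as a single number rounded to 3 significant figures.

2.46

The normalizing constant cancels in an odds ratio, so compute prior × likelihood for the two hypotheses only (using 1 − P(present | H) for each absent finding):
  batch C: 0.341 × 0.94 × (1 − 0.13) = 0.27887
  batch A: 0.376 × 0.58 × (1 − 0.48) = 0.1134
Posterior odds = 0.27887 / 0.1134 ≈ 2.46.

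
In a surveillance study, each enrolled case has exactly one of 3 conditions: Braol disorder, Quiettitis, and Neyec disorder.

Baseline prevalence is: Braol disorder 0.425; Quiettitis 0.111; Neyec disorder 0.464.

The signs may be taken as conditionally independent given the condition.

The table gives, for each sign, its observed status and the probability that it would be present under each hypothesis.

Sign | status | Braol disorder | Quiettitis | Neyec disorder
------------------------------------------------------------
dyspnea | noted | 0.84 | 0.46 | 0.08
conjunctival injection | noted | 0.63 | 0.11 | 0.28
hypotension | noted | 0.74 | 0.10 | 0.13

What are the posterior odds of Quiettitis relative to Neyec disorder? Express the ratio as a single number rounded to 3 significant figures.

Unnormalized posterior weight (prior times the sign likelihoods) for each of the two hypotheses:
  Quiettitis: 0.111 × 0.46 × 0.11 × 0.10 = 0.00056166
  Neyec disorder: 0.464 × 0.08 × 0.28 × 0.13 = 0.0013512
Posterior odds = 0.00056166 / 0.0013512 ≈ 0.416.

0.416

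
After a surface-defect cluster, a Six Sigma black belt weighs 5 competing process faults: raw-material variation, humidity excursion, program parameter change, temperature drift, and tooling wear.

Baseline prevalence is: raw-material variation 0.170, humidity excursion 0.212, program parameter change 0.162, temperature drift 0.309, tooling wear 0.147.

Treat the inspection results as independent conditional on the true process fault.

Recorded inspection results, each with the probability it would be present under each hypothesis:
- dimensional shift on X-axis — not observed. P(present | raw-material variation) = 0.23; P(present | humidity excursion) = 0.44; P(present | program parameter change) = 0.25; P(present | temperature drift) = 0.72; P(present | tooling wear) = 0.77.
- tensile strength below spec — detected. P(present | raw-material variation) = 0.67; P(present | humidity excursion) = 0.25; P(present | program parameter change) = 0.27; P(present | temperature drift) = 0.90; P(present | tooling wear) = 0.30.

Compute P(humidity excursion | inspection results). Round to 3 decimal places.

Multiply each prior by the joint likelihood of the inspection result pattern (using 1 − P(present | H) for each absent inspection result):
  raw-material variation: 0.170 × (1 − 0.23) × 0.67 = 0.087703
  humidity excursion: 0.212 × (1 − 0.44) × 0.25 = 0.02968
  program parameter change: 0.162 × (1 − 0.25) × 0.27 = 0.032805
  temperature drift: 0.309 × (1 − 0.72) × 0.90 = 0.077868
  tooling wear: 0.147 × (1 − 0.77) × 0.30 = 0.010143
The unnormalized weights sum to 0.2382.
P(humidity excursion | evidence) = 0.02968 / 0.2382 ≈ 0.125.

0.125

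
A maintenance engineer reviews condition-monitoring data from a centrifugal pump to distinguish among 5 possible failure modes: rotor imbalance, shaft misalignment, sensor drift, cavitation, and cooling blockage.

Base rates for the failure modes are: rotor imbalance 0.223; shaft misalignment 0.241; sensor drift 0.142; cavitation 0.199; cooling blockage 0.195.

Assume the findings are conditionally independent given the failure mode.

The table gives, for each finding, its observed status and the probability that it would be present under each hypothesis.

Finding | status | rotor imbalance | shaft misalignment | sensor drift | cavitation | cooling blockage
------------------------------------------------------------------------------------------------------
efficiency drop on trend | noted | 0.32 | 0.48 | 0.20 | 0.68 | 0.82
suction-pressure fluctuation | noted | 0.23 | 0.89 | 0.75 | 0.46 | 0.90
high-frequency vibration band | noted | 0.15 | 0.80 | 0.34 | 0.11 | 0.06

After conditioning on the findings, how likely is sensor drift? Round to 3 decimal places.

0.067

Multiply each prior by the joint likelihood of the evidence pattern:
  rotor imbalance: 0.223 × 0.32 × 0.23 × 0.15 = 0.0024619
  shaft misalignment: 0.241 × 0.48 × 0.89 × 0.80 = 0.082364
  sensor drift: 0.142 × 0.20 × 0.75 × 0.34 = 0.007242
  cavitation: 0.199 × 0.68 × 0.46 × 0.11 = 0.0068472
  cooling blockage: 0.195 × 0.82 × 0.90 × 0.06 = 0.0086346
The unnormalized weights sum to 0.10755.
P(sensor drift | evidence) = 0.007242 / 0.10755 ≈ 0.067.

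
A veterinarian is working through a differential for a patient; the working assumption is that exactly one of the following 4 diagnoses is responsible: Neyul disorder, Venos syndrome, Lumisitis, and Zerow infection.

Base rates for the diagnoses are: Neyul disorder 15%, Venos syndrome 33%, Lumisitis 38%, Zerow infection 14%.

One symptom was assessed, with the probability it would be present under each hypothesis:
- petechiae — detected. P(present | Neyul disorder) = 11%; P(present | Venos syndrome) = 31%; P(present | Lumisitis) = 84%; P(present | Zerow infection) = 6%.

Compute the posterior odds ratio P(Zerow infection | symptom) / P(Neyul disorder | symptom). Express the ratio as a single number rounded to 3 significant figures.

Posterior odds equal prior odds times the likelihood ratio; only the two competing hypotheses matter.
  Zerow infection: 0.14 × 0.06 = 0.0084
  Neyul disorder: 0.15 × 0.11 = 0.0165
Posterior odds = 0.0084 / 0.0165 ≈ 0.509.

0.509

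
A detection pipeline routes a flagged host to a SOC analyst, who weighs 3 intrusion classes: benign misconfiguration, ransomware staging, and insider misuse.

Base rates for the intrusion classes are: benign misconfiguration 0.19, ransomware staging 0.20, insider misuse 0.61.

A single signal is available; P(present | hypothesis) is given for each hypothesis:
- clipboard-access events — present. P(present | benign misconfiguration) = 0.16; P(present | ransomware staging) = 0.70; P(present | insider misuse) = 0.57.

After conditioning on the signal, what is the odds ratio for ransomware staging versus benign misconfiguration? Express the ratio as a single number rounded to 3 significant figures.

4.61

Posterior odds equal prior odds times the likelihood ratio; only the two competing hypotheses matter.
  ransomware staging: 0.20 × 0.70 = 0.14
  benign misconfiguration: 0.19 × 0.16 = 0.0304
Posterior odds = 0.14 / 0.0304 ≈ 4.61.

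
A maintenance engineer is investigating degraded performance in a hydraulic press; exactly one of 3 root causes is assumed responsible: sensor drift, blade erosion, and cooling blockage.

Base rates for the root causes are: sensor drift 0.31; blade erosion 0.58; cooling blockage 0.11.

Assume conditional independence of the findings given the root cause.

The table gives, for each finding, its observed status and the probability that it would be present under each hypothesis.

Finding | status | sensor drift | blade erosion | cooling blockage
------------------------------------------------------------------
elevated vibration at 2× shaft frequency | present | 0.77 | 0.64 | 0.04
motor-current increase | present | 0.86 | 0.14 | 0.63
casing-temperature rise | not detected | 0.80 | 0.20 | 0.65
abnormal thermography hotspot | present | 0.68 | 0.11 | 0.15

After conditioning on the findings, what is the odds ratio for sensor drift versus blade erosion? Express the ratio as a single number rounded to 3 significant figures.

6.10

Posterior odds equal prior odds times the likelihood ratio; only the two competing hypotheses matter (using 1 − P(present | H) for each absent finding).
  sensor drift: 0.31 × 0.77 × 0.86 × (1 − 0.80) × 0.68 = 0.027918
  blade erosion: 0.58 × 0.64 × 0.14 × (1 − 0.20) × 0.11 = 0.0045732
Odds(sensor drift : blade erosion) = 0.027918 / 0.0045732 ≈ 6.10.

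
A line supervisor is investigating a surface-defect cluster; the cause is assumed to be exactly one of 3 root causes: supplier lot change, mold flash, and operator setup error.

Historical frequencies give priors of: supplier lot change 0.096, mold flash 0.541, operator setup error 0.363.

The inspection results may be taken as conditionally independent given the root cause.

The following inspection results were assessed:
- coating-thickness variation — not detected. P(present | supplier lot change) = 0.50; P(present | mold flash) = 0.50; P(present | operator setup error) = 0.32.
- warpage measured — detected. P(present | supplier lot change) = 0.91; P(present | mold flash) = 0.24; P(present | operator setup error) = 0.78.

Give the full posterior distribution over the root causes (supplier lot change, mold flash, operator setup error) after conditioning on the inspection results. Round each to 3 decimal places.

0.145, 0.216, 0.639

By Bayes' rule with conditional independence, the unnormalized weight for each hypothesis is prior × ∏ likelihoods (using 1 − P(present | H) for each absent inspection result):
  supplier lot change: 0.096 × (1 − 0.50) × 0.91 = 0.04368
  mold flash: 0.541 × (1 − 0.50) × 0.24 = 0.06492
  operator setup error: 0.363 × (1 − 0.32) × 0.78 = 0.19254
Marginal likelihood of the evidence = 0.30114.
P(supplier lot change | evidence) = 0.04368 / 0.30114 ≈ 0.145
P(mold flash | evidence) = 0.06492 / 0.30114 ≈ 0.216
P(operator setup error | evidence) = 0.19254 / 0.30114 ≈ 0.639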